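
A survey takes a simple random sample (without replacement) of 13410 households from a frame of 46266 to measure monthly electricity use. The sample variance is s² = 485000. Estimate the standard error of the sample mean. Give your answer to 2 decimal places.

5.07

Under SRS without replacement, Var(ȳ) = (1 − f)·s²/n with f = n/N = 13410/46266 = 0.28984568.
Var(ȳ) = (1 − 0.28984568)·485000/13410 = 0.71015432·36.16704 = 25.68418.
SE(ȳ) = √(25.68418) = 5.07.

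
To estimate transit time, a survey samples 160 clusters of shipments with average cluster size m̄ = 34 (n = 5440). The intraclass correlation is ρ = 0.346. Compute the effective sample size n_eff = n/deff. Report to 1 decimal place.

deff = 1 + (34 − 1)·0.346 = 1 + 11.418 = 12.418.
n_eff = 5440 / 12.418 = 438.1.

438.1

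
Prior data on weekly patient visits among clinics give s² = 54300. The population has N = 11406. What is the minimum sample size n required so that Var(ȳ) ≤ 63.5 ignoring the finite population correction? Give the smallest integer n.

Without fpc, n₀ = s²/D = 54300/63.5 = 855.1181.
Rounding up, n = 856.

856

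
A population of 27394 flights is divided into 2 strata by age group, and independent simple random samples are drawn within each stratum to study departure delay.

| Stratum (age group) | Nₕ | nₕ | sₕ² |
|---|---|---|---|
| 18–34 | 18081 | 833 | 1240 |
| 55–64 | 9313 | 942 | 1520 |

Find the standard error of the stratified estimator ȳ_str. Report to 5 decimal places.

Var(ȳ_str) = Σₕ Wₕ²(1 − fₕ)sₕ²/nₕ with Wₕ = Nₕ/N, N = 27394.
18–34: Wₕ = 0.66003504; term = 0.66003504²·(1 − 0.04607046)·1240/833 = 0.61862429.
55–64: Wₕ = 0.33996496; term = 0.33996496²·(1 − 0.10114893)·1520/942 = 0.16762884.
Sum = 0.78625313.
SE = √(0.78625313) = 0.88671.

0.88671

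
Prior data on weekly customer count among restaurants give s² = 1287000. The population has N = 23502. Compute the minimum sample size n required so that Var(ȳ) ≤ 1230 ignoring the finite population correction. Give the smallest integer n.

1047

Without fpc, n₀ = s²/D = 1287000/1230 = 1046.3415.
Rounding up, n = 1047.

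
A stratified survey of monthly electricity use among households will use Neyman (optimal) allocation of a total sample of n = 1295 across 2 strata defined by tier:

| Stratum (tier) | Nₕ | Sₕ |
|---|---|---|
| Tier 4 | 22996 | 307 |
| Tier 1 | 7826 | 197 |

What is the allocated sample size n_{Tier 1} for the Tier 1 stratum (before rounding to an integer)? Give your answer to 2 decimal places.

232.11

Neyman allocation: nₕ = n·NₕSₕ / Σⱼ NⱼSⱼ.
Σ NⱼSⱼ = 22996·307 + 7826·197 = 8.601494 × 10^6.
n_{Tier 1} = 1295·7826·197 / (8.601494 × 10^6) = 232.11.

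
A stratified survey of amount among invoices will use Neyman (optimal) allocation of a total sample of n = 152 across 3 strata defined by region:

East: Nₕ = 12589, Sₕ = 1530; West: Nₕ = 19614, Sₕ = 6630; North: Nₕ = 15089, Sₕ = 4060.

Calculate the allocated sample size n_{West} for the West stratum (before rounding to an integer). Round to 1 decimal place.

Neyman allocation: nₕ = n·NₕSₕ / Σⱼ NⱼSⱼ.
Σ NⱼSⱼ = 12589·1530 + 19614·6630 + 15089·4060 = 2.1056333 × 10^8.
n_{West} = 152·19614·6630 / (2.1056333 × 10^8) = 93.9.

93.9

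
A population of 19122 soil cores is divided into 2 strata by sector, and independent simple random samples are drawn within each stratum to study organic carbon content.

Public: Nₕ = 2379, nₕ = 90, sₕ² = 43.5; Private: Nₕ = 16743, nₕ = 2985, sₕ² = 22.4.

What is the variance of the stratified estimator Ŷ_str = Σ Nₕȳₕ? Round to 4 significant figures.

4.361 × 10^6

Var(Ŷ_str) = Σₕ Nₕ²(1 − fₕ)sₕ²/nₕ.
Public: 2379²·(1 − 90/2379)·43.5/90 = 2.6320066 × 10^6.
Private: 16743²·(1 − 2985/16743)·22.4/2985 = 1.7285911 × 10^6.
Sum = 4.3605977 × 10^6.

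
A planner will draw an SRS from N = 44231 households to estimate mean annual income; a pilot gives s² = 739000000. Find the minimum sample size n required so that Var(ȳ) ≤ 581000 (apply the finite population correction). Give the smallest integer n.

Without fpc, n₀ = s²/D = 739000000/581000 = 1271.9449.
With fpc, (1 − n/N)·s²/n ≤ D requires n ≥ n₀/(1 + n₀/N) = 1271.9449/(1 + 1271.9449/44231) = 1236.3902.
Rounding up, n = 1237.

1237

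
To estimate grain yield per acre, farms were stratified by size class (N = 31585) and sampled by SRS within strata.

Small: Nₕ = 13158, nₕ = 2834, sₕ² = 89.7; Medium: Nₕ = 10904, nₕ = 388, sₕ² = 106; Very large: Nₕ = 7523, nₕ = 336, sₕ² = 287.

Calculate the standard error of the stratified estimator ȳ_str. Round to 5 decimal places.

Var(ȳ_str) = Σₕ Wₕ²(1 − fₕ)sₕ²/nₕ with Wₕ = Nₕ/N, N = 31585.
Small: Wₕ = 0.41659015; term = 0.41659015²·(1 − 0.21538228)·89.7/2834 = 0.0043099151.
Medium: Wₕ = 0.34522716; term = 0.34522716²·(1 − 0.03558327)·106/388 = 0.031401385.
Very large: Wₕ = 0.23818268; term = 0.23818268²·(1 − 0.04466303)·287/336 = 0.046293452.
Sum = 0.082004752.
SE = √(0.082004752) = 0.28636.

0.28636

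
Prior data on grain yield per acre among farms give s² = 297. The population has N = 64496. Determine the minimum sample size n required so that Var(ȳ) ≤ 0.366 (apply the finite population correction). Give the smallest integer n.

802

Without fpc, n₀ = s²/D = 297/0.366 = 811.4754.
With fpc, (1 − n/N)·s²/n ≤ D requires n ≥ n₀/(1 + n₀/N) = 811.4754/(1 + 811.4754/64496) = 801.3924.
Rounding up, n = 802.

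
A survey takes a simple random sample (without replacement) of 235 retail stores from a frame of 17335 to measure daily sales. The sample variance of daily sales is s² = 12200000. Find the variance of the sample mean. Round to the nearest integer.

51211

Under SRS without replacement, Var(ȳ) = (1 − f)·s²/n with f = n/N = 235/17335 = 0.01355639.
Var(ȳ) = (1 − 0.01355639)·12200000/235 = 0.98644361·51914.894 = 51211.115.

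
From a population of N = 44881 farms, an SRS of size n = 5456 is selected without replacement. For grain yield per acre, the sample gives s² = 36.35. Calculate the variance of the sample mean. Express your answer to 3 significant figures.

Under SRS without replacement, Var(ȳ) = (1 − f)·s²/n with f = n/N = 5456/44881 = 0.12156592.
Var(ȳ) = (1 − 0.12156592)·36.35/5456 = 0.87843408·0.00666239 = 0.0058524705.

0.00585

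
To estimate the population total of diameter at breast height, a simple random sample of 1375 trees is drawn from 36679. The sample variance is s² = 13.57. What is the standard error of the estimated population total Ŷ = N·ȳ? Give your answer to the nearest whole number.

3575

Var(Ŷ) = N²·Var(ȳ) = N²·(1 − n/N)·s²/n.
f = 1375/36679 = 0.03748739; Var(ȳ) = 0.96251261·13.57/1375 = 0.0094991244.
Var(Ŷ) = 36679² · 0.0094991244 = 1.2779638 × 10^7.
SE(Ŷ) = √(1.2779638 × 10^7) = 3575.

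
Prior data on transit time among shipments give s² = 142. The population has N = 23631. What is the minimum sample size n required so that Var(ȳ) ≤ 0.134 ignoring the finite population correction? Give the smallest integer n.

1060

Without fpc, n₀ = s²/D = 142/0.134 = 1059.7015.
Rounding up, n = 1060.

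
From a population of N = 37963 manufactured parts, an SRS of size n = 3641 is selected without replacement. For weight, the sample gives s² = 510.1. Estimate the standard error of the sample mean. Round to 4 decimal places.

Under SRS without replacement, Var(ȳ) = (1 − f)·s²/n with f = n/N = 3641/37963 = 0.09590917.
Var(ȳ) = (1 − 0.09590917)·510.1/3641 = 0.90409083·0.14009887 = 0.12666211.
SE(ȳ) = √(0.12666211) = 0.3559.

0.3559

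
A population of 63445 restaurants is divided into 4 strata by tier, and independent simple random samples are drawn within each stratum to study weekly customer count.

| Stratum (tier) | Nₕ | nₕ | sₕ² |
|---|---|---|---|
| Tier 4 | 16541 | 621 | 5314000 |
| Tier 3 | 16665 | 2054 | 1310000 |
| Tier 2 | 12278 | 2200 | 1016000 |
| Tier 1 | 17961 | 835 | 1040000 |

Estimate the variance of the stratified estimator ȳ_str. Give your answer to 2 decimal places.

Var(ȳ_str) = Σₕ Wₕ²(1 − fₕ)sₕ²/nₕ with Wₕ = Nₕ/N, N = 63445.
Tier 4: Wₕ = 0.26071400; term = 0.26071400²·(1 − 0.03754307)·5314000/621 = 559.80912.
Tier 3: Wₕ = 0.26266845; term = 0.26266845²·(1 − 0.12325233)·1310000/2054 = 38.579919.
Tier 2: Wₕ = 0.19352195; term = 0.19352195²·(1 − 0.17918228)·1016000/2200 = 14.196399.
Tier 1: Wₕ = 0.28309559; term = 0.28309559²·(1 − 0.04648962)·1040000/835 = 95.178425.
Sum = 707.76386.

707.76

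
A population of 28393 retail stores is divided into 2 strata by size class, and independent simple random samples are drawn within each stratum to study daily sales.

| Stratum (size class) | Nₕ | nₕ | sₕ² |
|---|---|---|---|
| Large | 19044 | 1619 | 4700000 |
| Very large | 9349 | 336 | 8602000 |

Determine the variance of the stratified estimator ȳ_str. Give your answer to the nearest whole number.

3871

Var(ȳ_str) = Σₕ Wₕ²(1 − fₕ)sₕ²/nₕ with Wₕ = Nₕ/N, N = 28393.
Large: Wₕ = 0.67072870; term = 0.67072870²·(1 − 0.08501365)·4700000/1619 = 1194.9766.
Very large: Wₕ = 0.32927130; term = 0.32927130²·(1 − 0.03593967)·8602000/336 = 2675.9138.
Sum = 3870.8904.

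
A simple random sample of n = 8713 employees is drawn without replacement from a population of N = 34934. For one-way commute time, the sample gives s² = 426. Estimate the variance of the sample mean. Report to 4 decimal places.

0.0367

Under SRS without replacement, Var(ȳ) = (1 − f)·s²/n with f = n/N = 8713/34934 = 0.24941318.
Var(ȳ) = (1 − 0.24941318)·426/8713 = 0.75058682·0.04889246 = 0.036698036.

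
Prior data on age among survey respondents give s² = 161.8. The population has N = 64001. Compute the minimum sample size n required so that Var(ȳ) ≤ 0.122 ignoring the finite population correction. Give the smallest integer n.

Without fpc, n₀ = s²/D = 161.8/0.122 = 1326.2295.
Rounding up, n = 1327.

1327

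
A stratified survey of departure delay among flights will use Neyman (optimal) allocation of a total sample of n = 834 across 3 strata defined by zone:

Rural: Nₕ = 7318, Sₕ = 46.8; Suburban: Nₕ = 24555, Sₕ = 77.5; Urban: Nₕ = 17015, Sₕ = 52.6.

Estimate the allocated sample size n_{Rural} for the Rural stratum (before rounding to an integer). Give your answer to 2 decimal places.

90.95

Neyman allocation: nₕ = n·NₕSₕ / Σⱼ NⱼSⱼ.
Σ NⱼSⱼ = 7318·46.8 + 24555·77.5 + 17015·52.6 = 3.1404839 × 10^6.
n_{Rural} = 834·7318·46.8 / (3.1404839 × 10^6) = 90.95.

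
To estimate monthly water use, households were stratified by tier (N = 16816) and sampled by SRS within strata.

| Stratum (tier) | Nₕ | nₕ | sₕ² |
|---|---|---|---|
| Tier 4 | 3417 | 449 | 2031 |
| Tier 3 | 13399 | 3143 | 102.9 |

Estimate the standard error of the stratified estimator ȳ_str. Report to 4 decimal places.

Var(ȳ_str) = Σₕ Wₕ²(1 − fₕ)sₕ²/nₕ with Wₕ = Nₕ/N, N = 16816.
Tier 4: Wₕ = 0.20319933; term = 0.20319933²·(1 − 0.13140181)·2031/449 = 0.16222847.
Tier 3: Wₕ = 0.79680067; term = 0.79680067²·(1 − 0.23456974)·102.9/3143 = 0.015910213.
Sum = 0.17813868.
SE = √(0.17813868) = 0.4221.

0.4221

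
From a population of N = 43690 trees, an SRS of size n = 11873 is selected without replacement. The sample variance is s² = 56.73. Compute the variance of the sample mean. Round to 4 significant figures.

0.003480

Under SRS without replacement, Var(ȳ) = (1 − f)·s²/n with f = n/N = 11873/43690 = 0.27175555.
Var(ȳ) = (1 − 0.27175555)·56.73/11873 = 0.72824445·0.0047780679 = 0.0034796014.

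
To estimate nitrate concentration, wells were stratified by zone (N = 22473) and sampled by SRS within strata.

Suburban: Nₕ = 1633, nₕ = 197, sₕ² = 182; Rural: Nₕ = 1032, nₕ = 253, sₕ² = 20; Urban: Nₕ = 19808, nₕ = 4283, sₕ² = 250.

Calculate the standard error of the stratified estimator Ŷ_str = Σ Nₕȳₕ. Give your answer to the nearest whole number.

Var(Ŷ_str) = Σₕ Nₕ²(1 − fₕ)sₕ²/nₕ.
Suburban: 1633²·(1 − 197/1633)·182/197 = 2.1664356 × 10^6.
Rural: 1032²·(1 − 253/1032)·20/253 = 63551.621.
Urban: 19808²·(1 − 4283/19808)·250/4283 = 1.7949988 × 10^7.
Sum = 2.0179975 × 10^7.
SE = √(2.0179975 × 10^7) = 4492.

4492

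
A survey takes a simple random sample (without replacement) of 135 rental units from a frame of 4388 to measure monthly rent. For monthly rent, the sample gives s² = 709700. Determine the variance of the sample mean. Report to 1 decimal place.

5095.3

Under SRS without replacement, Var(ȳ) = (1 − f)·s²/n with f = n/N = 135/4388 = 0.03076572.
Var(ȳ) = (1 − 0.03076572)·709700/135 = 0.96923428·5257.037 = 5095.3005.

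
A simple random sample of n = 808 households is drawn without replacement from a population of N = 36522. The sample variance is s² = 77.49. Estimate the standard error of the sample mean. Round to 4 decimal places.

0.3062

Under SRS without replacement, Var(ȳ) = (1 − f)·s²/n with f = n/N = 808/36522 = 0.02212365.
Var(ȳ) = (1 − 0.02212365)·77.49/808 = 0.97787635·0.095903465 = 0.093781731.
SE(ȳ) = √(0.093781731) = 0.3062.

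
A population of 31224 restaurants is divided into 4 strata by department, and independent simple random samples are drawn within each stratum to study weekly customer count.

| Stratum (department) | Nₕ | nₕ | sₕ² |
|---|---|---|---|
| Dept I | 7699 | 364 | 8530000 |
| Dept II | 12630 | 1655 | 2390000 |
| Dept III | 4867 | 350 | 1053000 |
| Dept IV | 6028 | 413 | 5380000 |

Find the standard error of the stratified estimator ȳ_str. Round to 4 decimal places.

45.6377

Var(ȳ_str) = Σₕ Wₕ²(1 − fₕ)sₕ²/nₕ with Wₕ = Nₕ/N, N = 31224.
Dept I: Wₕ = 0.24657315; term = 0.24657315²·(1 − 0.04727887)·8530000/364 = 1357.3911.
Dept II: Wₕ = 0.40449654; term = 0.40449654²·(1 − 0.13103721)·2390000/1655 = 205.31974.
Dept III: Wₕ = 0.15587369; term = 0.15587369²·(1 − 0.07191288)·1053000/350 = 67.841382.
Dept IV: Wₕ = 0.19305662; term = 0.19305662²·(1 − 0.06851360)·5380000/413 = 452.24956.
Sum = 2082.8018.
SE = √(2082.8018) = 45.6377.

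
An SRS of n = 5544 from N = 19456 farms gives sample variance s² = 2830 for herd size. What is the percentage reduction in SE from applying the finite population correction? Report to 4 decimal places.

f = n/N = 5544/19456 = 0.28495066.
SE_no-fpc = √(s²/n) = 0.71446607; SE_fpc = √((1−f)s²/n) = 0.60415672.
Ratio = √(1−f) = 0.84560590. Reduction = 100·(1 − 0.84560590) = 15.4394%.

15.4394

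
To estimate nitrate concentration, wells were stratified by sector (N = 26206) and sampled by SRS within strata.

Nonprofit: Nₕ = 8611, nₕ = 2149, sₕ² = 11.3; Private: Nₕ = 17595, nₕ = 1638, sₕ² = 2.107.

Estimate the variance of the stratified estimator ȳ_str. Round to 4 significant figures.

9.519 × 10^-4

Var(ȳ_str) = Σₕ Wₕ²(1 − fₕ)sₕ²/nₕ with Wₕ = Nₕ/N, N = 26206.
Nonprofit: Wₕ = 0.32858887; term = 0.32858887²·(1 − 0.24956451)·11.3/2149 = 4.2605052 × 10^-4.
Private: Wₕ = 0.67141113; term = 0.67141113²·(1 − 0.09309463)·2.107/1638 = 5.2588367 × 10^-4.
Sum = 9.5193419 × 10^-4.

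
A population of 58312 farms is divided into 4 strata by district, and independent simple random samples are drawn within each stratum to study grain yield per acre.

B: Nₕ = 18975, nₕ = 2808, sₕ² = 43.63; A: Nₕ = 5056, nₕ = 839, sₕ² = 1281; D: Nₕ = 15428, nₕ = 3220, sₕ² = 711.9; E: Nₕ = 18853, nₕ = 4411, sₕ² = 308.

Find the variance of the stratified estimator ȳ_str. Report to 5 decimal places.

Var(ȳ_str) = Σₕ Wₕ²(1 − fₕ)sₕ²/nₕ with Wₕ = Nₕ/N, N = 58312.
B: Wₕ = 0.32540472; term = 0.32540472²·(1 − 0.14798419)·43.63/2808 = 0.0014017916.
A: Wₕ = 0.08670600; term = 0.08670600²·(1 − 0.16594146)·1281/839 = 0.0095737473.
D: Wₕ = 0.26457676; term = 0.26457676²·(1 − 0.20871143)·711.9/3220 = 0.012246201.
E: Wₕ = 0.32331253; term = 0.32331253²·(1 − 0.23396807)·308/4411 = 0.0055912073.
Sum = 0.028812947.

0.02881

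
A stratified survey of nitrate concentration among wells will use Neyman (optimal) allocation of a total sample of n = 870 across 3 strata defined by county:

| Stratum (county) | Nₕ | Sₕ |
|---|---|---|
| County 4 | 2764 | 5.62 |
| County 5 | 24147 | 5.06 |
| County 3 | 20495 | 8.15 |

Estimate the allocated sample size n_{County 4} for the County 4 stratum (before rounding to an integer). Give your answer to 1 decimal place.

Neyman allocation: nₕ = n·NₕSₕ / Σⱼ NⱼSⱼ.
Σ NⱼSⱼ = 2764·5.62 + 24147·5.06 + 20495·8.15 = 304751.75.
n_{County 4} = 870·2764·5.62 / 304751.75 = 44.3.

44.3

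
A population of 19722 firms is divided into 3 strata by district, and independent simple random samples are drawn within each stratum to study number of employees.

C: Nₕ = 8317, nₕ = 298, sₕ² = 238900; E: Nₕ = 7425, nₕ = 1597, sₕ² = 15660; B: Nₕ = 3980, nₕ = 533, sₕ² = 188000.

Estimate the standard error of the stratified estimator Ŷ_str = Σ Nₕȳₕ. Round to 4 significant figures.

Var(Ŷ_str) = Σₕ Nₕ²(1 − fₕ)sₕ²/nₕ.
C: 8317²·(1 − 298/8317)·238900/298 = 5.3467121 × 10^10.
E: 7425²·(1 − 1597/7425)·15660/1597 = 4.2432913 × 10^8.
B: 3980²·(1 − 533/3980)·188000/533 = 4.838993 × 10^9.
Sum = 5.8730443 × 10^10.
SE = √(5.8730443 × 10^10) = 242300.

242300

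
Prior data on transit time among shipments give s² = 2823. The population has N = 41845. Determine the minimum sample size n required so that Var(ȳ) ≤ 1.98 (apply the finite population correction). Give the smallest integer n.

Without fpc, n₀ = s²/D = 2823/1.98 = 1425.7576.
With fpc, (1 − n/N)·s²/n ≤ D requires n ≥ n₀/(1 + n₀/N) = 1425.7576/(1 + 1425.7576/41845) = 1378.7793.
Rounding up, n = 1379.

1379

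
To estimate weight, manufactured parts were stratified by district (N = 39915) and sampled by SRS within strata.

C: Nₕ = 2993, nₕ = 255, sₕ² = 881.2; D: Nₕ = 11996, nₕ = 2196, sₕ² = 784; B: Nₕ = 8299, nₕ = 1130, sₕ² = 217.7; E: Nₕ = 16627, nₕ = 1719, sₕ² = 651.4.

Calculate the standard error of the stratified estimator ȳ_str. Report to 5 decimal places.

0.33207

Var(ȳ_str) = Σₕ Wₕ²(1 − fₕ)sₕ²/nₕ with Wₕ = Nₕ/N, N = 39915.
C: Wₕ = 0.07498434; term = 0.07498434²·(1 − 0.08519880)·881.2/255 = 0.017774697.
D: Wₕ = 0.30053864; term = 0.30053864²·(1 − 0.18306102)·784/2196 = 0.026343531.
B: Wₕ = 0.20791682; term = 0.20791682²·(1 − 0.13616098)·217.7/1130 = 0.0071943583.
E: Wₕ = 0.41656019; term = 0.41656019²·(1 − 0.10338606)·651.4/1719 = 0.058956663.
Sum = 0.11026925.
SE = √(0.11026925) = 0.33207.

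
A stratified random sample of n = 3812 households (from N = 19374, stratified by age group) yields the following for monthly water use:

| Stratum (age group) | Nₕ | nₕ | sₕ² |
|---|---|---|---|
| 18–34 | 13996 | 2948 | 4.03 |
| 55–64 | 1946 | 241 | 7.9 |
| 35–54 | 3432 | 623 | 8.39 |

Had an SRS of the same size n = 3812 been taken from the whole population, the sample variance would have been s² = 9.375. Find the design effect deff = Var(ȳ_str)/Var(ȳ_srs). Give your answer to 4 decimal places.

Var(ȳ_str) = Σ Wₕ²(1−fₕ)sₕ²/nₕ with Wₕ = Nₕ/19374:
  18–34: (13996/19374)²·(1−2948/13996)·4.03/2948 = 5.6315323 × 10^-4
  55–64: (1946/19374)²·(1−241/1946)·7.9/241 = 2.8976016 × 10^-4
  35–54: (3432/19374)²·(1−623/3432)·8.39/623 = 3.4588708 × 10^-4
  → Var(ȳ_str) = 0.0011988005.
Var(ȳ_srs) = (1 − 3812/19374)·9.375/3812 = 0.001975443.
deff = 0.0011988005 / 0.001975443 = 0.6069.

0.6069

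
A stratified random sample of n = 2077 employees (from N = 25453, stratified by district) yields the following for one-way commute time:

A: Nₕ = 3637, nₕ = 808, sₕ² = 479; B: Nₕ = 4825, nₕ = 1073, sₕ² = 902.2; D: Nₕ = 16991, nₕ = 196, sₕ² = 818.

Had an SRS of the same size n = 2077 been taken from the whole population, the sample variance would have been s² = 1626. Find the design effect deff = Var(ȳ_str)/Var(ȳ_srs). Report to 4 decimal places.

Var(ȳ_str) = Σ Wₕ²(1−fₕ)sₕ²/nₕ with Wₕ = Nₕ/25453:
  A: (3637/25453)²·(1−808/3637)·479/808 = 0.009415046
  B: (4825/25453)²·(1−1073/4825)·902.2/1073 = 0.023495533
  D: (16991/25453)²·(1−196/16991)·818/196 = 1.8383078
  → Var(ȳ_str) = 1.8712184.
Var(ȳ_srs) = (1 − 2077/25453)·1626/2077 = 0.71897744.
deff = 1.8712184 / 0.71897744 = 2.6026.

2.6026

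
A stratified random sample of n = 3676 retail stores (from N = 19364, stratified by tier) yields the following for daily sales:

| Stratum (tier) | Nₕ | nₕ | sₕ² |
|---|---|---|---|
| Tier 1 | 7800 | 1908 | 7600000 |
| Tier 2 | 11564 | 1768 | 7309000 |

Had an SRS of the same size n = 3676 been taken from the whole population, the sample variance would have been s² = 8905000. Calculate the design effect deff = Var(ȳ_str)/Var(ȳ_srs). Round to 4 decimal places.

0.8851

Var(ȳ_str) = Σ Wₕ²(1−fₕ)sₕ²/nₕ with Wₕ = Nₕ/19364:
  Tier 1: (7800/19364)²·(1−1908/7800)·7600000/1908 = 488.20522
  Tier 2: (11564/19364)²·(1−1768/11564)·7309000/1768 = 1248.9424
  → Var(ȳ_str) = 1737.1476.
Var(ȳ_srs) = (1 − 3676/19364)·8905000/3676 = 1962.5961.
deff = 1737.1476 / 1962.5961 = 0.8851.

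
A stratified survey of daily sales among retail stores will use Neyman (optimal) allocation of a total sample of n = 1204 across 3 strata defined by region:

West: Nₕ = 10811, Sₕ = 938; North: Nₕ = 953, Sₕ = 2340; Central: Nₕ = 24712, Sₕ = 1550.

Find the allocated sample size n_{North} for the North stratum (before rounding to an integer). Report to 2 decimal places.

52.98

Neyman allocation: nₕ = n·NₕSₕ / Σⱼ NⱼSⱼ.
Σ NⱼSⱼ = 10811·938 + 953·2340 + 24712·1550 = 5.0674338 × 10^7.
n_{North} = 1204·953·2340 / (5.0674338 × 10^7) = 52.98.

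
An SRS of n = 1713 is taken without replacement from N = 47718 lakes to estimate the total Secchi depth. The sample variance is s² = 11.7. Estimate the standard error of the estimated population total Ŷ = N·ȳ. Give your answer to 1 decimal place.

Var(Ŷ) = N²·Var(ȳ) = N²·(1 − n/N)·s²/n.
f = 1713/47718 = 0.03589840; Var(ȳ) = 0.96410160·11.7/1713 = 0.0065849321.
Var(Ŷ) = 47718² · 0.0065849321 = 1.499394 × 10^7.
SE(Ŷ) = √(1.499394 × 10^7) = 3872.2.

3872.2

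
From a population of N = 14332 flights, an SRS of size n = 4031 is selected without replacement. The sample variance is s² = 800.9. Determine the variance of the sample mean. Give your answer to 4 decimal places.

Under SRS without replacement, Var(ȳ) = (1 − f)·s²/n with f = n/N = 4031/14332 = 0.28125872.
Var(ȳ) = (1 − 0.28125872)·800.9/4031 = 0.71874128·0.19868519 = 0.14280325.

0.1428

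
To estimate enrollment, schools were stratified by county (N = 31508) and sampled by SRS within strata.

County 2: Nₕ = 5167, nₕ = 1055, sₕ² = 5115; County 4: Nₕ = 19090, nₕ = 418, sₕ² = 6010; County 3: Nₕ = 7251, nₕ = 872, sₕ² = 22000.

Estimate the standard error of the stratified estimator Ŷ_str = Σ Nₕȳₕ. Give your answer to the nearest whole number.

Var(Ŷ_str) = Σₕ Nₕ²(1 − fₕ)sₕ²/nₕ.
County 2: 5167²·(1 − 1055/5167)·5115/1055 = 1.0301127 × 10^8.
County 4: 19090²·(1 − 418/19090)·6010/418 = 5.1250128 × 10^9.
County 3: 7251²·(1 − 872/7251)·22000/872 = 1.166962 × 10^9.
Sum = 6.3949861 × 10^9.
SE = √(6.3949861 × 10^9) = 79969.

79969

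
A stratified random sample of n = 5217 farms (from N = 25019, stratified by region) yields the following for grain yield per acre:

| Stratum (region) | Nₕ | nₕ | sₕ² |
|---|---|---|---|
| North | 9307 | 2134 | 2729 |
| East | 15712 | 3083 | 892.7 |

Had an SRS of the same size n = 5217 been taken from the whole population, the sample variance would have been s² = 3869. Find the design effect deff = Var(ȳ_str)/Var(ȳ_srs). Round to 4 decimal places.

Var(ȳ_str) = Σ Wₕ²(1−fₕ)sₕ²/nₕ with Wₕ = Nₕ/25019:
  North: (9307/25019)²·(1−2134/9307)·2729/2134 = 0.13638913
  East: (15712/25019)²·(1−3083/15712)·892.7/3083 = 0.091789404
  → Var(ȳ_str) = 0.22817853.
Var(ȳ_srs) = (1 − 5217/25019)·3869/5217 = 0.58697148.
deff = 0.22817853 / 0.58697148 = 0.3887.

0.3887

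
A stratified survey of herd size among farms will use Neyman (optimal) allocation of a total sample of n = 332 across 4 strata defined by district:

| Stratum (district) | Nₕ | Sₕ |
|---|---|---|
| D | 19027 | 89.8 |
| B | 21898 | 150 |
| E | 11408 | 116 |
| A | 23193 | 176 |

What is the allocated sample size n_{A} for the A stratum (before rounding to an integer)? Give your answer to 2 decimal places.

Neyman allocation: nₕ = n·NₕSₕ / Σⱼ NⱼSⱼ.
Σ NⱼSⱼ = 19027·89.8 + 21898·150 + 11408·116 + 23193·176 = 1.0398621 × 10^7.
n_{A} = 332·23193·176 / (1.0398621 × 10^7) = 130.33.

130.33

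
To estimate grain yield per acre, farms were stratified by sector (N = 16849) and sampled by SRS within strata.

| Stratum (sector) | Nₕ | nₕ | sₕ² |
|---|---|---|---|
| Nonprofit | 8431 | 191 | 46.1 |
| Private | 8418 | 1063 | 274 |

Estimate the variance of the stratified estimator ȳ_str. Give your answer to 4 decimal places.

Var(ȳ_str) = Σₕ Wₕ²(1 − fₕ)sₕ²/nₕ with Wₕ = Nₕ/N, N = 16849.
Nonprofit: Wₕ = 0.50038578; term = 0.50038578²·(1 − 0.02265449)·46.1/191 = 0.059064373.
Private: Wₕ = 0.49961422; term = 0.49961422²·(1 − 0.12627703)·274/1063 = 0.05621609.
Sum = 0.11528046.

0.1153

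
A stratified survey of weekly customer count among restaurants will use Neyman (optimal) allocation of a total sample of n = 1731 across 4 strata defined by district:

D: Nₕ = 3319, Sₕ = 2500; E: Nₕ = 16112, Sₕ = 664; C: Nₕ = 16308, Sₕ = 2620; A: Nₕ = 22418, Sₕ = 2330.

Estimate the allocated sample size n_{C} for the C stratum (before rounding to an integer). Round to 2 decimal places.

649.02

Neyman allocation: nₕ = n·NₕSₕ / Σⱼ NⱼSⱼ.
Σ NⱼSⱼ = 3319·2500 + 16112·664 + 16308·2620 + 22418·2330 = 1.1395677 × 10^8.
n_{C} = 1731·16308·2620 / (1.1395677 × 10^8) = 649.02.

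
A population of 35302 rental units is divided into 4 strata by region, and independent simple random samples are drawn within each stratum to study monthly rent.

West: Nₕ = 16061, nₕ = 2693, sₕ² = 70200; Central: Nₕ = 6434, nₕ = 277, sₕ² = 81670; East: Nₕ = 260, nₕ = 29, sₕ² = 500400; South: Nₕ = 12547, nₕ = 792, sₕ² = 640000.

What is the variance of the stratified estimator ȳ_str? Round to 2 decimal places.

110.33

Var(ȳ_str) = Σₕ Wₕ²(1 − fₕ)sₕ²/nₕ with Wₕ = Nₕ/N, N = 35302.
West: Wₕ = 0.45496006; term = 0.45496006²·(1 − 0.16767325)·70200/2693 = 4.4909804.
Central: Wₕ = 0.18225596; term = 0.18225596²·(1 − 0.04305253)·81670/277 = 9.3720452.
East: Wₕ = 0.00736502; term = 0.00736502²·(1 − 0.11153846)·500400/29 = 0.83158378.
South: Wₕ = 0.35541896; term = 0.35541896²·(1 − 0.06312266)·640000/792 = 95.635405.
Sum = 110.33001.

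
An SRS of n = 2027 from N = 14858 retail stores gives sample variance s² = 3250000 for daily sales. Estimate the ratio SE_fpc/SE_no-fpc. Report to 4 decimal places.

f = n/N = 2027/14858 = 0.13642482.
SE_no-fpc = √(s²/n) = 40.041912; SE_fpc = √((1−f)s²/n) = 37.210447.
Ratio = √(1−f) = 0.92928746.

0.9293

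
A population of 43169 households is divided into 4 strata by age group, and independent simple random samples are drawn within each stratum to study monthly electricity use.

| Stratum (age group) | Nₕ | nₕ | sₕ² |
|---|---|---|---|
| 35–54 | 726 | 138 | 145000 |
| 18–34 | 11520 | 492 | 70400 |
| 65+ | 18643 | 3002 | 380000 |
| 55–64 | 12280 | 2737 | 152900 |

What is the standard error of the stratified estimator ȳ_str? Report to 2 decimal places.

5.77

Var(ȳ_str) = Σₕ Wₕ²(1 − fₕ)sₕ²/nₕ with Wₕ = Nₕ/N, N = 43169.
35–54: Wₕ = 0.01681762; term = 0.01681762²·(1 − 0.19008264)·145000/138 = 0.24069046.
18–34: Wₕ = 0.26685816; term = 0.26685816²·(1 − 0.04270833)·70400/492 = 9.7546753.
65+: Wₕ = 0.43186083; term = 0.43186083²·(1 − 0.16102559)·380000/3002 = 19.806569.
55–64: Wₕ = 0.28446339; term = 0.28446339²·(1 − 0.22288274)·152900/2737 = 3.5129503.
Sum = 33.314885.
SE = √(33.314885) = 5.77.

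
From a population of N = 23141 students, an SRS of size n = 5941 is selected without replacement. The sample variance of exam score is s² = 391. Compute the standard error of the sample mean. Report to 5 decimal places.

Under SRS without replacement, Var(ȳ) = (1 − f)·s²/n with f = n/N = 5941/23141 = 0.25673048.
Var(ȳ) = (1 − 0.25673048)·391/5941 = 0.74326952·0.065813836 = 0.048917418.
SE(ȳ) = √(0.048917418) = 0.22117.

0.22117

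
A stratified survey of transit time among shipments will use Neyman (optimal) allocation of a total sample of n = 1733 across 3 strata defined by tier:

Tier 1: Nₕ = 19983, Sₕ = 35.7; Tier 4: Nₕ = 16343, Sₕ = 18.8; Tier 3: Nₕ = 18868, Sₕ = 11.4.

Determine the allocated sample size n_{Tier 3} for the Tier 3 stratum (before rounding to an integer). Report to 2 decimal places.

Neyman allocation: nₕ = n·NₕSₕ / Σⱼ NⱼSⱼ.
Σ NⱼSⱼ = 19983·35.7 + 16343·18.8 + 18868·11.4 = 1.2357367 × 10^6.
n_{Tier 3} = 1733·18868·11.4 / (1.2357367 × 10^6) = 301.65.

301.65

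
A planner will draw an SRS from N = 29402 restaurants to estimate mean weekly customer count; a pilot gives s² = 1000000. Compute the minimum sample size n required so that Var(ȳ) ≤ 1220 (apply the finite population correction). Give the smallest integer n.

Without fpc, n₀ = s²/D = 1000000/1220 = 819.6721.
With fpc, (1 − n/N)·s²/n ≤ D requires n ≥ n₀/(1 + n₀/N) = 819.6721/(1 + 819.6721/29402) = 797.4410.
Rounding up, n = 798.

798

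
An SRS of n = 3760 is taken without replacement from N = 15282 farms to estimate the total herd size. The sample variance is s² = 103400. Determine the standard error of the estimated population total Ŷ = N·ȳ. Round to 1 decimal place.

Var(Ŷ) = N²·Var(ȳ) = N²·(1 − n/N)·s²/n.
f = 3760/15282 = 0.24604109; Var(ȳ) = 0.75395891·103400/3760 = 20.73387.
Var(Ŷ) = 15282² · 20.73387 = 4.8421781 × 10^9.
SE(Ŷ) = √(4.8421781 × 10^9) = 69585.8.

69585.8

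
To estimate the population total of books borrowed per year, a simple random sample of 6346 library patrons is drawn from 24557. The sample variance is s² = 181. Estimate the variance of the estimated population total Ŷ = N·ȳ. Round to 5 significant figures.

Var(Ŷ) = N²·Var(ȳ) = N²·(1 − n/N)·s²/n.
f = 6346/24557 = 0.25841919; Var(ȳ) = 0.74158081·181/6346 = 0.021151296.
Var(Ŷ) = 24557² · 0.021151296 = 1.275521 × 10^7.

1.2755 × 10^7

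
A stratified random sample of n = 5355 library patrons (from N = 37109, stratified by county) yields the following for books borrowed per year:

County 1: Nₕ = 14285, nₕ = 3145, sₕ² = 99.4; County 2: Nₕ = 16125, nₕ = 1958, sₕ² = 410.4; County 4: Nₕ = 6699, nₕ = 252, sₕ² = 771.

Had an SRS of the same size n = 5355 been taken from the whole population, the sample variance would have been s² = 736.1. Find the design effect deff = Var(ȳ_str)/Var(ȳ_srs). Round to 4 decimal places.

Var(ȳ_str) = Σ Wₕ²(1−fₕ)sₕ²/nₕ with Wₕ = Nₕ/37109:
  County 1: (14285/37109)²·(1−3145/14285)·99.4/3145 = 0.0036523523
  County 2: (16125/37109)²·(1−1958/16125)·410.4/1958 = 0.034770728
  County 4: (6699/37109)²·(1−252/6699)·771/252 = 0.095953978
  → Var(ȳ_str) = 0.13437706.
Var(ȳ_srs) = (1 − 5355/37109)·736.1/5355 = 0.11762416.
deff = 0.13437706 / 0.11762416 = 1.1424.

1.1424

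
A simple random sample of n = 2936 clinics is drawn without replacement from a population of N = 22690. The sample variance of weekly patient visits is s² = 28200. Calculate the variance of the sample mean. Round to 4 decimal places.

8.3621

Under SRS without replacement, Var(ȳ) = (1 − f)·s²/n with f = n/N = 2936/22690 = 0.12939621.
Var(ȳ) = (1 − 0.12939621)·28200/2936 = 0.87060379·9.6049046 = 8.3620664.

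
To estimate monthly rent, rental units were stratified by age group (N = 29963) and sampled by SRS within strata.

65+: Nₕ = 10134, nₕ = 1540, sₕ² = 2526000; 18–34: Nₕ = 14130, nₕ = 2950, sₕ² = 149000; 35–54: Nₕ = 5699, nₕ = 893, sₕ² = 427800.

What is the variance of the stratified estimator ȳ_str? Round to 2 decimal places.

182.62

Var(ȳ_str) = Σₕ Wₕ²(1 − fₕ)sₕ²/nₕ with Wₕ = Nₕ/N, N = 29963.
65+: Wₕ = 0.33821713; term = 0.33821713²·(1 − 0.15196369)·2526000/1540 = 159.11762.
18–34: Wₕ = 0.47158162; term = 0.47158162²·(1 − 0.20877565)·149000/2950 = 8.8874594.
35–54: Wₕ = 0.19020125; term = 0.19020125²·(1 − 0.15669416)·427800/893 = 14.615079.
Sum = 182.62016.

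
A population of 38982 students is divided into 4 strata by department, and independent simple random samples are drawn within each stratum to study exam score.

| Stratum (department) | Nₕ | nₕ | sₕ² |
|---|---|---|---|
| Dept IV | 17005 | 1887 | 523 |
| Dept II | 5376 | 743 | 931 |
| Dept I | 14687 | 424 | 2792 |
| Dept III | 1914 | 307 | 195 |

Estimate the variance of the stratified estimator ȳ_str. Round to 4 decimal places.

0.9765

Var(ȳ_str) = Σₕ Wₕ²(1 − fₕ)sₕ²/nₕ with Wₕ = Nₕ/N, N = 38982.
Dept IV: Wₕ = 0.43622698; term = 0.43622698²·(1 − 0.11096736)·523/1887 = 0.046889169.
Dept II: Wₕ = 0.13790980; term = 0.13790980²·(1 − 0.13820685)·931/743 = 0.020537813.
Dept I: Wₕ = 0.37676363; term = 0.37676363²·(1 − 0.02886907)·2792/424 = 0.907748.
Dept III: Wₕ = 0.04909958; term = 0.04909958²·(1 − 0.16039707)·195/307 = 0.0012856591.
Sum = 0.97646064.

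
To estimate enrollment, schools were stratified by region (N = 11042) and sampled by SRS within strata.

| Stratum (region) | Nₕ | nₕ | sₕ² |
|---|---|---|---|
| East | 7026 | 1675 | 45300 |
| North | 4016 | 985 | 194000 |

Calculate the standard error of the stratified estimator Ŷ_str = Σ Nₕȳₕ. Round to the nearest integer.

58431

Var(Ŷ_str) = Σₕ Nₕ²(1 − fₕ)sₕ²/nₕ.
East: 7026²·(1 − 1675/7026)·45300/1675 = 1.0167788 × 10^9.
North: 4016²·(1 − 985/4016)·194000/985 = 2.3974256 × 10^9.
Sum = 3.4142044 × 10^9.
SE = √(3.4142044 × 10^9) = 58431.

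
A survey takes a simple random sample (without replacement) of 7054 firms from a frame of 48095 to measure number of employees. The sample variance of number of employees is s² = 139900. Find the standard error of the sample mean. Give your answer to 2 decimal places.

4.11

Under SRS without replacement, Var(ȳ) = (1 − f)·s²/n with f = n/N = 7054/48095 = 0.14666805.
Var(ȳ) = (1 − 0.14666805)·139900/7054 = 0.85333195·19.832719 = 16.923893.
SE(ȳ) = √(16.923893) = 4.11.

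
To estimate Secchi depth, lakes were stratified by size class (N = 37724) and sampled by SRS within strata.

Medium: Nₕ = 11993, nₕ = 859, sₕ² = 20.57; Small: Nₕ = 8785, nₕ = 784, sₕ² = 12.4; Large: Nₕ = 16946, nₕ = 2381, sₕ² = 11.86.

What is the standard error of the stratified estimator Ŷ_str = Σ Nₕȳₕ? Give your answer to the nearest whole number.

Var(Ŷ_str) = Σₕ Nₕ²(1 − fₕ)sₕ²/nₕ.
Medium: 11993²·(1 − 859/11993)·20.57/859 = 3.1975709 × 10^6.
Small: 8785²·(1 − 784/8785)·12.4/784 = 1.1117104 × 10^6.
Large: 16946²·(1 − 2381/16946)·11.86/2381 = 1.2294277 × 10^6.
Sum = 5.538709 × 10^6.
SE = √(5.538709 × 10^6) = 2353.

2353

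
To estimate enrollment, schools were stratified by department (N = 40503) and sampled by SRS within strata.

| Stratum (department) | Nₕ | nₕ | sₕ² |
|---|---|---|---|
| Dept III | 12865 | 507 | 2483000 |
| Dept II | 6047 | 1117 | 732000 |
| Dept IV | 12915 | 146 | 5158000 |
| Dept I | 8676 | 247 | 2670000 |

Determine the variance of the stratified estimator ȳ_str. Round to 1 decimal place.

4519.9

Var(ȳ_str) = Σₕ Wₕ²(1 − fₕ)sₕ²/nₕ with Wₕ = Nₕ/N, N = 40503.
Dept III: Wₕ = 0.31763079; term = 0.31763079²·(1 − 0.03940925)·2483000/507 = 474.62691.
Dept II: Wₕ = 0.14929758; term = 0.14929758²·(1 − 0.18471970)·732000/1117 = 11.908866.
Dept IV: Wₕ = 0.31886527; term = 0.31886527²·(1 − 0.01130468)·5158000/146 = 3551.4475.
Dept I: Wₕ = 0.21420636; term = 0.21420636²·(1 − 0.02846934)·2670000/247 = 481.87625.
Sum = 4519.8595.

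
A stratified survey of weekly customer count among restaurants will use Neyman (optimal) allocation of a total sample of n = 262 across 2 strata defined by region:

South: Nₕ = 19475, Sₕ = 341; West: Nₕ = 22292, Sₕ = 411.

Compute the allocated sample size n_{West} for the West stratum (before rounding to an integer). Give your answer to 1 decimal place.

Neyman allocation: nₕ = n·NₕSₕ / Σⱼ NⱼSⱼ.
Σ NⱼSⱼ = 19475·341 + 22292·411 = 1.5802987 × 10^7.
n_{West} = 262·22292·411 / (1.5802987 × 10^7) = 151.9.

151.9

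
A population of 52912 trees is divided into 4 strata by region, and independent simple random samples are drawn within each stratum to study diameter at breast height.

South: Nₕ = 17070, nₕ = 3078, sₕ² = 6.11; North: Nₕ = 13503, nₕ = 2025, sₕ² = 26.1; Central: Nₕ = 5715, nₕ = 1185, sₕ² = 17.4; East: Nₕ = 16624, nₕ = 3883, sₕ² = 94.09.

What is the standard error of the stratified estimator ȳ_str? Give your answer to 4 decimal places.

0.0534

Var(ȳ_str) = Σₕ Wₕ²(1 − fₕ)sₕ²/nₕ with Wₕ = Nₕ/N, N = 52912.
South: Wₕ = 0.32261113; term = 0.32261113²·(1 − 0.18031634)·6.11/3078 = 1.6934702 × 10^-4.
North: Wₕ = 0.25519731; term = 0.25519731²·(1 − 0.14996667)·26.1/2025 = 7.1351583 × 10^-4.
Central: Wₕ = 0.10800953; term = 0.10800953²·(1 − 0.20734908)·17.4/1185 = 1.3578037 × 10^-4.
East: Wₕ = 0.31418204; term = 0.31418204²·(1 − 0.23357796)·94.09/3883 = 0.001833187.
Sum = 0.0028518302.
SE = √(0.0028518302) = 0.0534.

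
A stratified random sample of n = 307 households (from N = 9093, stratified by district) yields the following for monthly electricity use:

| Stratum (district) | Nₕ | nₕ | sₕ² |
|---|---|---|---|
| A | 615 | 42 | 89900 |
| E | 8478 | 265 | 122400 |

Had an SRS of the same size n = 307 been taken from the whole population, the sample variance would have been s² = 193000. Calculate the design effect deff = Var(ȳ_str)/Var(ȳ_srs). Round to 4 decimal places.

0.6554

Var(ȳ_str) = Σ Wₕ²(1−fₕ)sₕ²/nₕ with Wₕ = Nₕ/9093:
  A: (615/9093)²·(1−42/615)·89900/42 = 9.1227496
  E: (8478/9093)²·(1−265/8478)·122400/265 = 388.97026
  → Var(ȳ_str) = 398.09301.
Var(ȳ_srs) = (1 − 307/9093)·193000/307 = 607.43938.
deff = 398.09301 / 607.43938 = 0.6554.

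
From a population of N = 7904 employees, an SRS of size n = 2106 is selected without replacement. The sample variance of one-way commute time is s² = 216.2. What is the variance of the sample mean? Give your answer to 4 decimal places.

0.0753

Under SRS without replacement, Var(ȳ) = (1 − f)·s²/n with f = n/N = 2106/7904 = 0.26644737.
Var(ȳ) = (1 − 0.26644737)·216.2/2106 = 0.73355263·0.10265907 = 0.07530583.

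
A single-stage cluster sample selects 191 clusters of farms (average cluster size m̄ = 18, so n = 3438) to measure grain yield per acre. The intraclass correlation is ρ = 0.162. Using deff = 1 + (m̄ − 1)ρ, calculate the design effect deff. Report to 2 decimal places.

3.75

deff = 1 + (18 − 1)·0.162 = 1 + 2.754 = 3.754.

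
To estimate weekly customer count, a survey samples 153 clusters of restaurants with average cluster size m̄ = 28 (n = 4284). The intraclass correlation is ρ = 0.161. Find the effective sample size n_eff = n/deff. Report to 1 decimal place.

deff = 1 + (28 − 1)·0.161 = 1 + 4.347 = 5.347.
n_eff = 4284 / 5.347 = 801.2.

801.2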